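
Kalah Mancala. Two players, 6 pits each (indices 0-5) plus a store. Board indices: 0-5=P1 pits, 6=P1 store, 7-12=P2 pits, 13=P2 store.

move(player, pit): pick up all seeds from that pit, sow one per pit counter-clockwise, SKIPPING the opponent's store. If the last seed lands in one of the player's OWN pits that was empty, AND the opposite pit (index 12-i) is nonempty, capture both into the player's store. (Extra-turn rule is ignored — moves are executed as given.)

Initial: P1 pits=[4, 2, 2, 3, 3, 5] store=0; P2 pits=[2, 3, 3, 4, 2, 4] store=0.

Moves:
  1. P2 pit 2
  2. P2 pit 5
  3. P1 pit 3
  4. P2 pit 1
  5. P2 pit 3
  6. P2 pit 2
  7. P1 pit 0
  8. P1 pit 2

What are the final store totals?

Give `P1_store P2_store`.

Move 1: P2 pit2 -> P1=[4,2,2,3,3,5](0) P2=[2,3,0,5,3,5](0)
Move 2: P2 pit5 -> P1=[5,3,3,4,3,5](0) P2=[2,3,0,5,3,0](1)
Move 3: P1 pit3 -> P1=[5,3,3,0,4,6](1) P2=[3,3,0,5,3,0](1)
Move 4: P2 pit1 -> P1=[5,3,3,0,4,6](1) P2=[3,0,1,6,4,0](1)
Move 5: P2 pit3 -> P1=[6,4,4,0,4,6](1) P2=[3,0,1,0,5,1](2)
Move 6: P2 pit2 -> P1=[6,4,0,0,4,6](1) P2=[3,0,0,0,5,1](7)
Move 7: P1 pit0 -> P1=[0,5,1,1,5,7](2) P2=[3,0,0,0,5,1](7)
Move 8: P1 pit2 -> P1=[0,5,0,2,5,7](2) P2=[3,0,0,0,5,1](7)

Answer: 2 7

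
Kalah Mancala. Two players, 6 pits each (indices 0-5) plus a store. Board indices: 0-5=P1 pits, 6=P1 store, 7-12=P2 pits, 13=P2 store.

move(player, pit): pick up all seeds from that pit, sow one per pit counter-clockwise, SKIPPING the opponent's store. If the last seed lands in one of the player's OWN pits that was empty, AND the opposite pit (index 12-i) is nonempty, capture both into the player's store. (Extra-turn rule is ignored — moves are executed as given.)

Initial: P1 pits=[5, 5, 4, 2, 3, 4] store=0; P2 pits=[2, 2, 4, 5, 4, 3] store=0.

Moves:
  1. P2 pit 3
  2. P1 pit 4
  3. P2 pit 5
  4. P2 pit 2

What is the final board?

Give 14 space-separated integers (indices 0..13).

Move 1: P2 pit3 -> P1=[6,6,4,2,3,4](0) P2=[2,2,4,0,5,4](1)
Move 2: P1 pit4 -> P1=[6,6,4,2,0,5](1) P2=[3,2,4,0,5,4](1)
Move 3: P2 pit5 -> P1=[7,7,5,2,0,5](1) P2=[3,2,4,0,5,0](2)
Move 4: P2 pit2 -> P1=[7,7,5,2,0,5](1) P2=[3,2,0,1,6,1](3)

Answer: 7 7 5 2 0 5 1 3 2 0 1 6 1 3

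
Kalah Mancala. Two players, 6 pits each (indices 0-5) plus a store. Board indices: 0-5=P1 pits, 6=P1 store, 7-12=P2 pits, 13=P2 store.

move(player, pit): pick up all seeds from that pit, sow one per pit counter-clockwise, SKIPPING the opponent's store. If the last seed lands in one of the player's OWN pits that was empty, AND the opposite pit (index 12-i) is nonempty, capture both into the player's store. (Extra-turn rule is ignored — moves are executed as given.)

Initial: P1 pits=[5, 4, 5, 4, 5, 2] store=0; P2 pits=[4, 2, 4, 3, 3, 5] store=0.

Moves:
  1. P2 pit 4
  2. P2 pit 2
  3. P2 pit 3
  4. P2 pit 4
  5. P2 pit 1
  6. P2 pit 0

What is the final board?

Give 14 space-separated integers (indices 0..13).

Move 1: P2 pit4 -> P1=[6,4,5,4,5,2](0) P2=[4,2,4,3,0,6](1)
Move 2: P2 pit2 -> P1=[6,4,5,4,5,2](0) P2=[4,2,0,4,1,7](2)
Move 3: P2 pit3 -> P1=[7,4,5,4,5,2](0) P2=[4,2,0,0,2,8](3)
Move 4: P2 pit4 -> P1=[7,4,5,4,5,2](0) P2=[4,2,0,0,0,9](4)
Move 5: P2 pit1 -> P1=[7,4,0,4,5,2](0) P2=[4,0,1,0,0,9](10)
Move 6: P2 pit0 -> P1=[7,0,0,4,5,2](0) P2=[0,1,2,1,0,9](15)

Answer: 7 0 0 4 5 2 0 0 1 2 1 0 9 15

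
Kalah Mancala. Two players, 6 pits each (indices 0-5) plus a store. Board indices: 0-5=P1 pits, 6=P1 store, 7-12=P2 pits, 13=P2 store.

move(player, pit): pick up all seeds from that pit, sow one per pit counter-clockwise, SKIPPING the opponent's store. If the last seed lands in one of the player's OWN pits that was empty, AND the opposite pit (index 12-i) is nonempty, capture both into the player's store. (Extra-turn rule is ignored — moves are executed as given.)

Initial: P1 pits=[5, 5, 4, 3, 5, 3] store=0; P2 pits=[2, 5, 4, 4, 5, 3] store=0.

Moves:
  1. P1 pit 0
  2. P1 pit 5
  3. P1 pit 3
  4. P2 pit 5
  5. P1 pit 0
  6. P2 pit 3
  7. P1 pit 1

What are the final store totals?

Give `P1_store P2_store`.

Answer: 3 2

Derivation:
Move 1: P1 pit0 -> P1=[0,6,5,4,6,4](0) P2=[2,5,4,4,5,3](0)
Move 2: P1 pit5 -> P1=[0,6,5,4,6,0](1) P2=[3,6,5,4,5,3](0)
Move 3: P1 pit3 -> P1=[0,6,5,0,7,1](2) P2=[4,6,5,4,5,3](0)
Move 4: P2 pit5 -> P1=[1,7,5,0,7,1](2) P2=[4,6,5,4,5,0](1)
Move 5: P1 pit0 -> P1=[0,8,5,0,7,1](2) P2=[4,6,5,4,5,0](1)
Move 6: P2 pit3 -> P1=[1,8,5,0,7,1](2) P2=[4,6,5,0,6,1](2)
Move 7: P1 pit1 -> P1=[1,0,6,1,8,2](3) P2=[5,7,6,0,6,1](2)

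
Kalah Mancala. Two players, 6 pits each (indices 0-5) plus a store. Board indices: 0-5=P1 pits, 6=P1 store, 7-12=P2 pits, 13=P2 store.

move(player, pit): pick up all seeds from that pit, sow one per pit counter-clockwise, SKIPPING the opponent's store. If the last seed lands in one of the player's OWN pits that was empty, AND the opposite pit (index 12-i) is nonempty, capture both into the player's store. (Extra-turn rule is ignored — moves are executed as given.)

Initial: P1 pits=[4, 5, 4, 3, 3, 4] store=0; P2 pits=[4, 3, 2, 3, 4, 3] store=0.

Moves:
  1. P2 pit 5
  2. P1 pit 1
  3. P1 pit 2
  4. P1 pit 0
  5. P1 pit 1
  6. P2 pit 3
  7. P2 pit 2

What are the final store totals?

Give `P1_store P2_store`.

Move 1: P2 pit5 -> P1=[5,6,4,3,3,4](0) P2=[4,3,2,3,4,0](1)
Move 2: P1 pit1 -> P1=[5,0,5,4,4,5](1) P2=[5,3,2,3,4,0](1)
Move 3: P1 pit2 -> P1=[5,0,0,5,5,6](2) P2=[6,3,2,3,4,0](1)
Move 4: P1 pit0 -> P1=[0,1,1,6,6,7](2) P2=[6,3,2,3,4,0](1)
Move 5: P1 pit1 -> P1=[0,0,2,6,6,7](2) P2=[6,3,2,3,4,0](1)
Move 6: P2 pit3 -> P1=[0,0,2,6,6,7](2) P2=[6,3,2,0,5,1](2)
Move 7: P2 pit2 -> P1=[0,0,2,6,6,7](2) P2=[6,3,0,1,6,1](2)

Answer: 2 2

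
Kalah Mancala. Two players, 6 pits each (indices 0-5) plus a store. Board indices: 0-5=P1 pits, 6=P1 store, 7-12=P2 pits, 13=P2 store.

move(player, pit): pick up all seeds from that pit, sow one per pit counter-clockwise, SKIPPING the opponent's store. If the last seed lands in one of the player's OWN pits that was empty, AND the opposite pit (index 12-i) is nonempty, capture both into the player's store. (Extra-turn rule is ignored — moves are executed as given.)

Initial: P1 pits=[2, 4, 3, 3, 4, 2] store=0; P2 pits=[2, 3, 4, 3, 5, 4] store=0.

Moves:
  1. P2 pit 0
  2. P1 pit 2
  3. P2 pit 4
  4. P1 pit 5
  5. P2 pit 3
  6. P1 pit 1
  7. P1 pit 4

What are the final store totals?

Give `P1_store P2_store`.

Move 1: P2 pit0 -> P1=[2,4,3,3,4,2](0) P2=[0,4,5,3,5,4](0)
Move 2: P1 pit2 -> P1=[2,4,0,4,5,3](0) P2=[0,4,5,3,5,4](0)
Move 3: P2 pit4 -> P1=[3,5,1,4,5,3](0) P2=[0,4,5,3,0,5](1)
Move 4: P1 pit5 -> P1=[3,5,1,4,5,0](1) P2=[1,5,5,3,0,5](1)
Move 5: P2 pit3 -> P1=[3,5,1,4,5,0](1) P2=[1,5,5,0,1,6](2)
Move 6: P1 pit1 -> P1=[3,0,2,5,6,1](2) P2=[1,5,5,0,1,6](2)
Move 7: P1 pit4 -> P1=[3,0,2,5,0,2](3) P2=[2,6,6,1,1,6](2)

Answer: 3 2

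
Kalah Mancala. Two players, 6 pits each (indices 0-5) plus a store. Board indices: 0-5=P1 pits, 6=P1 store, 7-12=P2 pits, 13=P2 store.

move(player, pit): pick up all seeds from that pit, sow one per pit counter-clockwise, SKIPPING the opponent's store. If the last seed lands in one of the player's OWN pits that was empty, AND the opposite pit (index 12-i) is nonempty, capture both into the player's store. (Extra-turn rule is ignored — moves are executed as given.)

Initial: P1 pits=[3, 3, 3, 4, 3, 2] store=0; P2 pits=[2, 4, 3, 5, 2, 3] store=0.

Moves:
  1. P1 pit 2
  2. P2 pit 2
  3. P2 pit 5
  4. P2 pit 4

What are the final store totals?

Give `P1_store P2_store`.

Answer: 0 2

Derivation:
Move 1: P1 pit2 -> P1=[3,3,0,5,4,3](0) P2=[2,4,3,5,2,3](0)
Move 2: P2 pit2 -> P1=[3,3,0,5,4,3](0) P2=[2,4,0,6,3,4](0)
Move 3: P2 pit5 -> P1=[4,4,1,5,4,3](0) P2=[2,4,0,6,3,0](1)
Move 4: P2 pit4 -> P1=[5,4,1,5,4,3](0) P2=[2,4,0,6,0,1](2)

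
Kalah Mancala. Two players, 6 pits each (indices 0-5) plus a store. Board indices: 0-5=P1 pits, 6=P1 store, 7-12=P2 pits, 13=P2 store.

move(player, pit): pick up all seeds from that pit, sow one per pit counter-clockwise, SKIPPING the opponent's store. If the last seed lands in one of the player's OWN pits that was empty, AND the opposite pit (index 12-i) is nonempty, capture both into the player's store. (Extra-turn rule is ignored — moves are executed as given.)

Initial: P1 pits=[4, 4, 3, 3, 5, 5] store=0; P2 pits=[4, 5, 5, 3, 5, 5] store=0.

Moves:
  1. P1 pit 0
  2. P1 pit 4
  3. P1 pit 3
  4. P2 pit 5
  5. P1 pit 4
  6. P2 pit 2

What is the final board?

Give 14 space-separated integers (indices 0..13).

Move 1: P1 pit0 -> P1=[0,5,4,4,6,5](0) P2=[4,5,5,3,5,5](0)
Move 2: P1 pit4 -> P1=[0,5,4,4,0,6](1) P2=[5,6,6,4,5,5](0)
Move 3: P1 pit3 -> P1=[0,5,4,0,1,7](2) P2=[6,6,6,4,5,5](0)
Move 4: P2 pit5 -> P1=[1,6,5,1,1,7](2) P2=[6,6,6,4,5,0](1)
Move 5: P1 pit4 -> P1=[1,6,5,1,0,8](2) P2=[6,6,6,4,5,0](1)
Move 6: P2 pit2 -> P1=[2,7,5,1,0,8](2) P2=[6,6,0,5,6,1](2)

Answer: 2 7 5 1 0 8 2 6 6 0 5 6 1 2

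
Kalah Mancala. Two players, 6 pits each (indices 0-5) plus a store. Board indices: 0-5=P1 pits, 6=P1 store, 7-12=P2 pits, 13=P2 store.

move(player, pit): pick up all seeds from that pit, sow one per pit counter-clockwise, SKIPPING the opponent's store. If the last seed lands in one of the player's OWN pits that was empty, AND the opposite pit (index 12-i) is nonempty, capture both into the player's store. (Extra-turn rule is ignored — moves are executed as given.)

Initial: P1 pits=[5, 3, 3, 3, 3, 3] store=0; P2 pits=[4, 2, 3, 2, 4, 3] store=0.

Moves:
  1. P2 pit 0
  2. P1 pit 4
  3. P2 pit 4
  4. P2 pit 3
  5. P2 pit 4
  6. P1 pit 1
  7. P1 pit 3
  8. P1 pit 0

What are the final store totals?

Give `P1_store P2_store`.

Move 1: P2 pit0 -> P1=[5,3,3,3,3,3](0) P2=[0,3,4,3,5,3](0)
Move 2: P1 pit4 -> P1=[5,3,3,3,0,4](1) P2=[1,3,4,3,5,3](0)
Move 3: P2 pit4 -> P1=[6,4,4,3,0,4](1) P2=[1,3,4,3,0,4](1)
Move 4: P2 pit3 -> P1=[6,4,4,3,0,4](1) P2=[1,3,4,0,1,5](2)
Move 5: P2 pit4 -> P1=[6,4,4,3,0,4](1) P2=[1,3,4,0,0,6](2)
Move 6: P1 pit1 -> P1=[6,0,5,4,1,5](1) P2=[1,3,4,0,0,6](2)
Move 7: P1 pit3 -> P1=[6,0,5,0,2,6](2) P2=[2,3,4,0,0,6](2)
Move 8: P1 pit0 -> P1=[0,1,6,1,3,7](3) P2=[2,3,4,0,0,6](2)

Answer: 3 2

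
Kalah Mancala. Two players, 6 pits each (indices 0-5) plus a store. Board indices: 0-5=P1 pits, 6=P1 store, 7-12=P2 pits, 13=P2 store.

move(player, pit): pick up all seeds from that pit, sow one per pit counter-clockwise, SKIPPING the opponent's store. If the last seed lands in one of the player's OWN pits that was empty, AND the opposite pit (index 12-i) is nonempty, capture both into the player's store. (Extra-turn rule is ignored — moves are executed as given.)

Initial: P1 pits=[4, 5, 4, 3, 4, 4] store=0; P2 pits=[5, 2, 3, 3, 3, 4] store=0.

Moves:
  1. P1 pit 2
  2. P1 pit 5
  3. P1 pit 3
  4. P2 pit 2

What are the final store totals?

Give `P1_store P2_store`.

Move 1: P1 pit2 -> P1=[4,5,0,4,5,5](1) P2=[5,2,3,3,3,4](0)
Move 2: P1 pit5 -> P1=[4,5,0,4,5,0](2) P2=[6,3,4,4,3,4](0)
Move 3: P1 pit3 -> P1=[4,5,0,0,6,1](3) P2=[7,3,4,4,3,4](0)
Move 4: P2 pit2 -> P1=[4,5,0,0,6,1](3) P2=[7,3,0,5,4,5](1)

Answer: 3 1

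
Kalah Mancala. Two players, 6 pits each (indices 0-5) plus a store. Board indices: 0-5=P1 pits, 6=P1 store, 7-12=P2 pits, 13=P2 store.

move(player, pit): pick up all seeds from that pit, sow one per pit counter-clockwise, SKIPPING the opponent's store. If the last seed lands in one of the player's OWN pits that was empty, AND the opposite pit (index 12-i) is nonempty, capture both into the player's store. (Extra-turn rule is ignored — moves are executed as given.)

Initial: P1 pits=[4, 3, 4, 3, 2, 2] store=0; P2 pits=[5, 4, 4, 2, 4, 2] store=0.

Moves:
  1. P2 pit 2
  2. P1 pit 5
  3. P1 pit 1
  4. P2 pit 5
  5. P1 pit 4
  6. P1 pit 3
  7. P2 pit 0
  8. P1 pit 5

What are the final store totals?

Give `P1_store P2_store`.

Answer: 4 3

Derivation:
Move 1: P2 pit2 -> P1=[4,3,4,3,2,2](0) P2=[5,4,0,3,5,3](1)
Move 2: P1 pit5 -> P1=[4,3,4,3,2,0](1) P2=[6,4,0,3,5,3](1)
Move 3: P1 pit1 -> P1=[4,0,5,4,3,0](1) P2=[6,4,0,3,5,3](1)
Move 4: P2 pit5 -> P1=[5,1,5,4,3,0](1) P2=[6,4,0,3,5,0](2)
Move 5: P1 pit4 -> P1=[5,1,5,4,0,1](2) P2=[7,4,0,3,5,0](2)
Move 6: P1 pit3 -> P1=[5,1,5,0,1,2](3) P2=[8,4,0,3,5,0](2)
Move 7: P2 pit0 -> P1=[6,2,5,0,1,2](3) P2=[0,5,1,4,6,1](3)
Move 8: P1 pit5 -> P1=[6,2,5,0,1,0](4) P2=[1,5,1,4,6,1](3)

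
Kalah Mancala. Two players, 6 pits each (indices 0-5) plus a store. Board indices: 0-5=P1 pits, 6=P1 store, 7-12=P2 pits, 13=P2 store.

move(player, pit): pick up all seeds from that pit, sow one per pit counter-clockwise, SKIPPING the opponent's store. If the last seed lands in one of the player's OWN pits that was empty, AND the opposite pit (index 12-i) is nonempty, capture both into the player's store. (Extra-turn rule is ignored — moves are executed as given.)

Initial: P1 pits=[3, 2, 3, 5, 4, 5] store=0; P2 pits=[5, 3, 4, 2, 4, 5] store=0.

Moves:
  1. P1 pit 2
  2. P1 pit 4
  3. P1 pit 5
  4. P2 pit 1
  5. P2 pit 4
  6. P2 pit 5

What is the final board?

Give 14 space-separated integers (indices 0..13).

Answer: 5 4 2 8 1 1 2 8 0 7 4 0 0 3

Derivation:
Move 1: P1 pit2 -> P1=[3,2,0,6,5,6](0) P2=[5,3,4,2,4,5](0)
Move 2: P1 pit4 -> P1=[3,2,0,6,0,7](1) P2=[6,4,5,2,4,5](0)
Move 3: P1 pit5 -> P1=[3,2,0,6,0,0](2) P2=[7,5,6,3,5,6](0)
Move 4: P2 pit1 -> P1=[3,2,0,6,0,0](2) P2=[7,0,7,4,6,7](1)
Move 5: P2 pit4 -> P1=[4,3,1,7,0,0](2) P2=[7,0,7,4,0,8](2)
Move 6: P2 pit5 -> P1=[5,4,2,8,1,1](2) P2=[8,0,7,4,0,0](3)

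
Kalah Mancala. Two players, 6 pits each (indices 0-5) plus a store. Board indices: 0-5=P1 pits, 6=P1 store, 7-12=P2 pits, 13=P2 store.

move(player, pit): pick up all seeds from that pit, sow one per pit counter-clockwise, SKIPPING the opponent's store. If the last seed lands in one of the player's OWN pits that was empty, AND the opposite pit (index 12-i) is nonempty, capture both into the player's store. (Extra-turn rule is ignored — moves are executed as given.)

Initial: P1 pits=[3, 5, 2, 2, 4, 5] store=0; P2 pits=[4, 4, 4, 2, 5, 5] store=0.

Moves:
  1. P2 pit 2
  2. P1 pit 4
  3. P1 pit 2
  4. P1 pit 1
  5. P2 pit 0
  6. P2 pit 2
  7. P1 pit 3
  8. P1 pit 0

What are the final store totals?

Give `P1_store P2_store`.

Move 1: P2 pit2 -> P1=[3,5,2,2,4,5](0) P2=[4,4,0,3,6,6](1)
Move 2: P1 pit4 -> P1=[3,5,2,2,0,6](1) P2=[5,5,0,3,6,6](1)
Move 3: P1 pit2 -> P1=[3,5,0,3,0,6](7) P2=[5,0,0,3,6,6](1)
Move 4: P1 pit1 -> P1=[3,0,1,4,1,7](8) P2=[5,0,0,3,6,6](1)
Move 5: P2 pit0 -> P1=[3,0,1,4,1,7](8) P2=[0,1,1,4,7,7](1)
Move 6: P2 pit2 -> P1=[3,0,1,4,1,7](8) P2=[0,1,0,5,7,7](1)
Move 7: P1 pit3 -> P1=[3,0,1,0,2,8](9) P2=[1,1,0,5,7,7](1)
Move 8: P1 pit0 -> P1=[0,1,2,1,2,8](9) P2=[1,1,0,5,7,7](1)

Answer: 9 1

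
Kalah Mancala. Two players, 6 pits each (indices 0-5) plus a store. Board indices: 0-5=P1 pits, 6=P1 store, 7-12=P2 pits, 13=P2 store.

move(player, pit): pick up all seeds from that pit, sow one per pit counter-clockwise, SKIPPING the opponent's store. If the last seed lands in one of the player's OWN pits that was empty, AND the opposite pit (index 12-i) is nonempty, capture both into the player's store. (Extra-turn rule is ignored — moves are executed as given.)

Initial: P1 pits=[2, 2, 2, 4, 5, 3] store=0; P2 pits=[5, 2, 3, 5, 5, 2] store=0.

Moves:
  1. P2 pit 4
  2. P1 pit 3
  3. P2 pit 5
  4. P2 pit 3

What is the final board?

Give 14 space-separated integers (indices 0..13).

Move 1: P2 pit4 -> P1=[3,3,3,4,5,3](0) P2=[5,2,3,5,0,3](1)
Move 2: P1 pit3 -> P1=[3,3,3,0,6,4](1) P2=[6,2,3,5,0,3](1)
Move 3: P2 pit5 -> P1=[4,4,3,0,6,4](1) P2=[6,2,3,5,0,0](2)
Move 4: P2 pit3 -> P1=[5,5,3,0,6,4](1) P2=[6,2,3,0,1,1](3)

Answer: 5 5 3 0 6 4 1 6 2 3 0 1 1 3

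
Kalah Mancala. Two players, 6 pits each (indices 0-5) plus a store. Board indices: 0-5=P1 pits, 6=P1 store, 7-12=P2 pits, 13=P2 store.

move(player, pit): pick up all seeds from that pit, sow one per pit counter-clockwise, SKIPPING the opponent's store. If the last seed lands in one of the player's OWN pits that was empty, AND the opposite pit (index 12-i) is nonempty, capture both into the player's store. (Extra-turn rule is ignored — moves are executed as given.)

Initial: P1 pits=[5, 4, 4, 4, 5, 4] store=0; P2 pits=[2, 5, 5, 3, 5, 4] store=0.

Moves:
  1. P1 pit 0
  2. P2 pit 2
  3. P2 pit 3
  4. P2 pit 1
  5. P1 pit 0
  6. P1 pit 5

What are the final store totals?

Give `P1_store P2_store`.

Answer: 1 3

Derivation:
Move 1: P1 pit0 -> P1=[0,5,5,5,6,5](0) P2=[2,5,5,3,5,4](0)
Move 2: P2 pit2 -> P1=[1,5,5,5,6,5](0) P2=[2,5,0,4,6,5](1)
Move 3: P2 pit3 -> P1=[2,5,5,5,6,5](0) P2=[2,5,0,0,7,6](2)
Move 4: P2 pit1 -> P1=[2,5,5,5,6,5](0) P2=[2,0,1,1,8,7](3)
Move 5: P1 pit0 -> P1=[0,6,6,5,6,5](0) P2=[2,0,1,1,8,7](3)
Move 6: P1 pit5 -> P1=[0,6,6,5,6,0](1) P2=[3,1,2,2,8,7](3)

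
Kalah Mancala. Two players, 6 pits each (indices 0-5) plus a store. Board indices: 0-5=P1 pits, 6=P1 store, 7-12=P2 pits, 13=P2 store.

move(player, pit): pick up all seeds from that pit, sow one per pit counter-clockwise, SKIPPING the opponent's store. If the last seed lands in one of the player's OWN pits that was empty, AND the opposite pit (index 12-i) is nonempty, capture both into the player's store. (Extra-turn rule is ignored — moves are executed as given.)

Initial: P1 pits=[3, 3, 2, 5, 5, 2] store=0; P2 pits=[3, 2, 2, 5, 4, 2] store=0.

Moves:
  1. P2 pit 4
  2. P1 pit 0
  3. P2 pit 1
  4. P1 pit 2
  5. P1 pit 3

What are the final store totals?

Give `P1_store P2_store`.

Answer: 1 1

Derivation:
Move 1: P2 pit4 -> P1=[4,4,2,5,5,2](0) P2=[3,2,2,5,0,3](1)
Move 2: P1 pit0 -> P1=[0,5,3,6,6,2](0) P2=[3,2,2,5,0,3](1)
Move 3: P2 pit1 -> P1=[0,5,3,6,6,2](0) P2=[3,0,3,6,0,3](1)
Move 4: P1 pit2 -> P1=[0,5,0,7,7,3](0) P2=[3,0,3,6,0,3](1)
Move 5: P1 pit3 -> P1=[0,5,0,0,8,4](1) P2=[4,1,4,7,0,3](1)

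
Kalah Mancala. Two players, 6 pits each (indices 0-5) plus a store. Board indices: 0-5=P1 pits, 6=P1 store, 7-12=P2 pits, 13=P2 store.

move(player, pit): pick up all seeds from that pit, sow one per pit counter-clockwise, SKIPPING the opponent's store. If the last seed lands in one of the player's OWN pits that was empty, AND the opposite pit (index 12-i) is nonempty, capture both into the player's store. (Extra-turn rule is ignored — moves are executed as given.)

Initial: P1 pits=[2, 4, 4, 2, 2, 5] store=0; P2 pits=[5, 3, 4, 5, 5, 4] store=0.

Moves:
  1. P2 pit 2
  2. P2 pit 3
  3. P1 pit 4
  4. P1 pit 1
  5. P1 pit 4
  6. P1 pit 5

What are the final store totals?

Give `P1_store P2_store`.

Move 1: P2 pit2 -> P1=[2,4,4,2,2,5](0) P2=[5,3,0,6,6,5](1)
Move 2: P2 pit3 -> P1=[3,5,5,2,2,5](0) P2=[5,3,0,0,7,6](2)
Move 3: P1 pit4 -> P1=[3,5,5,2,0,6](1) P2=[5,3,0,0,7,6](2)
Move 4: P1 pit1 -> P1=[3,0,6,3,1,7](2) P2=[5,3,0,0,7,6](2)
Move 5: P1 pit4 -> P1=[3,0,6,3,0,8](2) P2=[5,3,0,0,7,6](2)
Move 6: P1 pit5 -> P1=[4,0,6,3,0,0](3) P2=[6,4,1,1,8,7](2)

Answer: 3 2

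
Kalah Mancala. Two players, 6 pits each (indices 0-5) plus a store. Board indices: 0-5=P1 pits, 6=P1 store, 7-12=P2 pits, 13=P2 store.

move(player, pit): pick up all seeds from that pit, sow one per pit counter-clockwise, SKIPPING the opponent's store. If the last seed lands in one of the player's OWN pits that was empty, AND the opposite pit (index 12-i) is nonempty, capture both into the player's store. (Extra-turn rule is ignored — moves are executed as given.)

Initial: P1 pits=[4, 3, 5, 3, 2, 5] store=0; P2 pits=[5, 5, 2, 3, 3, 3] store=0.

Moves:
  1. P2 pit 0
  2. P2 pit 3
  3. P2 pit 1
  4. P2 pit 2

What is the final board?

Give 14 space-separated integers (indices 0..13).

Answer: 6 3 5 3 2 5 0 0 0 0 2 7 7 3

Derivation:
Move 1: P2 pit0 -> P1=[4,3,5,3,2,5](0) P2=[0,6,3,4,4,4](0)
Move 2: P2 pit3 -> P1=[5,3,5,3,2,5](0) P2=[0,6,3,0,5,5](1)
Move 3: P2 pit1 -> P1=[6,3,5,3,2,5](0) P2=[0,0,4,1,6,6](2)
Move 4: P2 pit2 -> P1=[6,3,5,3,2,5](0) P2=[0,0,0,2,7,7](3)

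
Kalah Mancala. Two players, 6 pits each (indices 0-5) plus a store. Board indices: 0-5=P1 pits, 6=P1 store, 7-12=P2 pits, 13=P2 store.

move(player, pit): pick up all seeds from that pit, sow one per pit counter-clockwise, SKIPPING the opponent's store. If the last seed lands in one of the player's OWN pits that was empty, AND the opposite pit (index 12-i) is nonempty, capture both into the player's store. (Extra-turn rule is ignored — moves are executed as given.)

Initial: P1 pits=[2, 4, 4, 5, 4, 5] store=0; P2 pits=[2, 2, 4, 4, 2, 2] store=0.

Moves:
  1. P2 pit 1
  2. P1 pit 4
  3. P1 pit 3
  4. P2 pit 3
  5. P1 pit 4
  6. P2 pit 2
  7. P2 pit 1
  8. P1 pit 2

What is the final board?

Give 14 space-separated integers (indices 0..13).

Answer: 4 5 0 1 1 9 3 4 0 1 2 4 4 2

Derivation:
Move 1: P2 pit1 -> P1=[2,4,4,5,4,5](0) P2=[2,0,5,5,2,2](0)
Move 2: P1 pit4 -> P1=[2,4,4,5,0,6](1) P2=[3,1,5,5,2,2](0)
Move 3: P1 pit3 -> P1=[2,4,4,0,1,7](2) P2=[4,2,5,5,2,2](0)
Move 4: P2 pit3 -> P1=[3,5,4,0,1,7](2) P2=[4,2,5,0,3,3](1)
Move 5: P1 pit4 -> P1=[3,5,4,0,0,8](2) P2=[4,2,5,0,3,3](1)
Move 6: P2 pit2 -> P1=[4,5,4,0,0,8](2) P2=[4,2,0,1,4,4](2)
Move 7: P2 pit1 -> P1=[4,5,4,0,0,8](2) P2=[4,0,1,2,4,4](2)
Move 8: P1 pit2 -> P1=[4,5,0,1,1,9](3) P2=[4,0,1,2,4,4](2)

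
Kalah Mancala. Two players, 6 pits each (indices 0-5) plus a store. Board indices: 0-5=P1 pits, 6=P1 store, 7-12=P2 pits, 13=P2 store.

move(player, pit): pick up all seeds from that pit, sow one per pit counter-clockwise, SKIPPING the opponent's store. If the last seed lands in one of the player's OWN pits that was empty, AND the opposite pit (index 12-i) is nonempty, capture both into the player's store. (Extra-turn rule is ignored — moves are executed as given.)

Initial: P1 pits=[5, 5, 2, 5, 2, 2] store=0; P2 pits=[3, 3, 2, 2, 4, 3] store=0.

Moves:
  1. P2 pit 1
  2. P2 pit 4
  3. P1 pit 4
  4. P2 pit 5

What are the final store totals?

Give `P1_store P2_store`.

Move 1: P2 pit1 -> P1=[5,5,2,5,2,2](0) P2=[3,0,3,3,5,3](0)
Move 2: P2 pit4 -> P1=[6,6,3,5,2,2](0) P2=[3,0,3,3,0,4](1)
Move 3: P1 pit4 -> P1=[6,6,3,5,0,3](1) P2=[3,0,3,3,0,4](1)
Move 4: P2 pit5 -> P1=[7,7,4,5,0,3](1) P2=[3,0,3,3,0,0](2)

Answer: 1 2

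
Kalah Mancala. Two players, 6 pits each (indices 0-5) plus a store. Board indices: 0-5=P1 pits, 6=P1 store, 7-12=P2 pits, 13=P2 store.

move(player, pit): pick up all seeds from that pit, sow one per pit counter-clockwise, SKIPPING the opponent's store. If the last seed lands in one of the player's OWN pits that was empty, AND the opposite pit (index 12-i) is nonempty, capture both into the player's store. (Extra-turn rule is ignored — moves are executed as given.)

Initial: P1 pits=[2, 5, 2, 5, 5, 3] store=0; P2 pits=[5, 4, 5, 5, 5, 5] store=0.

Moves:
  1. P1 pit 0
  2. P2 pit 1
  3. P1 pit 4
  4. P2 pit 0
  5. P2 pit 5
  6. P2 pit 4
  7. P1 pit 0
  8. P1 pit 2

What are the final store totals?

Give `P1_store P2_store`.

Answer: 2 3

Derivation:
Move 1: P1 pit0 -> P1=[0,6,3,5,5,3](0) P2=[5,4,5,5,5,5](0)
Move 2: P2 pit1 -> P1=[0,6,3,5,5,3](0) P2=[5,0,6,6,6,6](0)
Move 3: P1 pit4 -> P1=[0,6,3,5,0,4](1) P2=[6,1,7,6,6,6](0)
Move 4: P2 pit0 -> P1=[0,6,3,5,0,4](1) P2=[0,2,8,7,7,7](1)
Move 5: P2 pit5 -> P1=[1,7,4,6,1,5](1) P2=[0,2,8,7,7,0](2)
Move 6: P2 pit4 -> P1=[2,8,5,7,2,5](1) P2=[0,2,8,7,0,1](3)
Move 7: P1 pit0 -> P1=[0,9,6,7,2,5](1) P2=[0,2,8,7,0,1](3)
Move 8: P1 pit2 -> P1=[0,9,0,8,3,6](2) P2=[1,3,8,7,0,1](3)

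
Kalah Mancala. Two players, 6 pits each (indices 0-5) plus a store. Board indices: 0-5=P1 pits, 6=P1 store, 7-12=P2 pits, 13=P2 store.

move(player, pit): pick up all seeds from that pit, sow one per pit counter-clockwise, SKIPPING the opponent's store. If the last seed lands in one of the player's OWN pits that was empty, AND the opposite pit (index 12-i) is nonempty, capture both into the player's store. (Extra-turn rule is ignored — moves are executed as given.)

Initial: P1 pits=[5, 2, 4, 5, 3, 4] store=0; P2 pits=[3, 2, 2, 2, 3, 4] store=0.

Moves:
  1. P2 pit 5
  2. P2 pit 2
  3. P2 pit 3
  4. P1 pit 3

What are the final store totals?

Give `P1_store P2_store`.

Answer: 1 2

Derivation:
Move 1: P2 pit5 -> P1=[6,3,5,5,3,4](0) P2=[3,2,2,2,3,0](1)
Move 2: P2 pit2 -> P1=[6,3,5,5,3,4](0) P2=[3,2,0,3,4,0](1)
Move 3: P2 pit3 -> P1=[6,3,5,5,3,4](0) P2=[3,2,0,0,5,1](2)
Move 4: P1 pit3 -> P1=[6,3,5,0,4,5](1) P2=[4,3,0,0,5,1](2)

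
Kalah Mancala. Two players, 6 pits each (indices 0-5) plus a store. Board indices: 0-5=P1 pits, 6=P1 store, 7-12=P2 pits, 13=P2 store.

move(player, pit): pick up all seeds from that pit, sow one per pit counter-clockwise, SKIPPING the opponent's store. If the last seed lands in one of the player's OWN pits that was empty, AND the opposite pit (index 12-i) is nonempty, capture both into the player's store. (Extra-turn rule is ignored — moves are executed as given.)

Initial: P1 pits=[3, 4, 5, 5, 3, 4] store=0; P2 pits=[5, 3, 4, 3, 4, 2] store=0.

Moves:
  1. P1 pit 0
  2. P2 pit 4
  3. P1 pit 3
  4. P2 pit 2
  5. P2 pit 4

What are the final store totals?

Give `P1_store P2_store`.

Move 1: P1 pit0 -> P1=[0,5,6,6,3,4](0) P2=[5,3,4,3,4,2](0)
Move 2: P2 pit4 -> P1=[1,6,6,6,3,4](0) P2=[5,3,4,3,0,3](1)
Move 3: P1 pit3 -> P1=[1,6,6,0,4,5](1) P2=[6,4,5,3,0,3](1)
Move 4: P2 pit2 -> P1=[2,6,6,0,4,5](1) P2=[6,4,0,4,1,4](2)
Move 5: P2 pit4 -> P1=[2,6,6,0,4,5](1) P2=[6,4,0,4,0,5](2)

Answer: 1 2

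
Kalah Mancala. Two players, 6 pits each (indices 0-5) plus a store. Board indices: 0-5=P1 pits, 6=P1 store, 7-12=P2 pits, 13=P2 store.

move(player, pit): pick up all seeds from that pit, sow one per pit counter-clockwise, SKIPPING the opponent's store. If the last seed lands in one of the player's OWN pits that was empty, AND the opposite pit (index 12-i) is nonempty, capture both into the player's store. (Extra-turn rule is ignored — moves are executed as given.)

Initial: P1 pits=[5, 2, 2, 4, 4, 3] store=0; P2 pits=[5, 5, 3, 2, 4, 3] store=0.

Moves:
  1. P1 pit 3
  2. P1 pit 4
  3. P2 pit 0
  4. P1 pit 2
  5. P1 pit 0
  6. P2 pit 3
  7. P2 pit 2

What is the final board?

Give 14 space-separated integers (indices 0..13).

Move 1: P1 pit3 -> P1=[5,2,2,0,5,4](1) P2=[6,5,3,2,4,3](0)
Move 2: P1 pit4 -> P1=[5,2,2,0,0,5](2) P2=[7,6,4,2,4,3](0)
Move 3: P2 pit0 -> P1=[6,2,2,0,0,5](2) P2=[0,7,5,3,5,4](1)
Move 4: P1 pit2 -> P1=[6,2,0,1,0,5](10) P2=[0,0,5,3,5,4](1)
Move 5: P1 pit0 -> P1=[0,3,1,2,1,6](11) P2=[0,0,5,3,5,4](1)
Move 6: P2 pit3 -> P1=[0,3,1,2,1,6](11) P2=[0,0,5,0,6,5](2)
Move 7: P2 pit2 -> P1=[1,3,1,2,1,6](11) P2=[0,0,0,1,7,6](3)

Answer: 1 3 1 2 1 6 11 0 0 0 1 7 6 3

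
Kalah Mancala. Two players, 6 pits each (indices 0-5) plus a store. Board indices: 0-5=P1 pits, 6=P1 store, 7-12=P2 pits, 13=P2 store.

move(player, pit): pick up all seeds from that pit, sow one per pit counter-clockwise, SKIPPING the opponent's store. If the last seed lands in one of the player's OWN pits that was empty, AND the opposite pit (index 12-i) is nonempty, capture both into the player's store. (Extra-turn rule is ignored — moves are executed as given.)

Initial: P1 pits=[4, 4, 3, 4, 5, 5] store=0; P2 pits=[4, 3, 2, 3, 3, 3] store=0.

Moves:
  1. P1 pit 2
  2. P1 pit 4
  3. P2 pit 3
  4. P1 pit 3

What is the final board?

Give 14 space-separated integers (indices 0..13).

Answer: 5 4 0 0 1 8 2 6 5 3 0 4 4 1

Derivation:
Move 1: P1 pit2 -> P1=[4,4,0,5,6,6](0) P2=[4,3,2,3,3,3](0)
Move 2: P1 pit4 -> P1=[4,4,0,5,0,7](1) P2=[5,4,3,4,3,3](0)
Move 3: P2 pit3 -> P1=[5,4,0,5,0,7](1) P2=[5,4,3,0,4,4](1)
Move 4: P1 pit3 -> P1=[5,4,0,0,1,8](2) P2=[6,5,3,0,4,4](1)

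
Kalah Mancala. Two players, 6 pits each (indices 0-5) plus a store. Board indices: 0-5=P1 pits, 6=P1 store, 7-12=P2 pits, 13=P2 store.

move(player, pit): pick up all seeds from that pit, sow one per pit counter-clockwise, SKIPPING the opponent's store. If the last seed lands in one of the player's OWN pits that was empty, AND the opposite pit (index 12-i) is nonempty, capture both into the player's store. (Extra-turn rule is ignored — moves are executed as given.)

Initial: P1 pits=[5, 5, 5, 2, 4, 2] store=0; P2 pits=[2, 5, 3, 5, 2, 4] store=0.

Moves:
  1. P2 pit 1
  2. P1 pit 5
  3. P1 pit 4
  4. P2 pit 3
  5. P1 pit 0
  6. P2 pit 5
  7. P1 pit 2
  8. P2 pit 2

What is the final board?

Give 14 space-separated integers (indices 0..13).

Answer: 2 8 0 5 3 3 4 5 2 0 2 5 1 4

Derivation:
Move 1: P2 pit1 -> P1=[5,5,5,2,4,2](0) P2=[2,0,4,6,3,5](1)
Move 2: P1 pit5 -> P1=[5,5,5,2,4,0](1) P2=[3,0,4,6,3,5](1)
Move 3: P1 pit4 -> P1=[5,5,5,2,0,1](2) P2=[4,1,4,6,3,5](1)
Move 4: P2 pit3 -> P1=[6,6,6,2,0,1](2) P2=[4,1,4,0,4,6](2)
Move 5: P1 pit0 -> P1=[0,7,7,3,1,2](3) P2=[4,1,4,0,4,6](2)
Move 6: P2 pit5 -> P1=[1,8,8,4,2,2](3) P2=[4,1,4,0,4,0](3)
Move 7: P1 pit2 -> P1=[1,8,0,5,3,3](4) P2=[5,2,5,1,4,0](3)
Move 8: P2 pit2 -> P1=[2,8,0,5,3,3](4) P2=[5,2,0,2,5,1](4)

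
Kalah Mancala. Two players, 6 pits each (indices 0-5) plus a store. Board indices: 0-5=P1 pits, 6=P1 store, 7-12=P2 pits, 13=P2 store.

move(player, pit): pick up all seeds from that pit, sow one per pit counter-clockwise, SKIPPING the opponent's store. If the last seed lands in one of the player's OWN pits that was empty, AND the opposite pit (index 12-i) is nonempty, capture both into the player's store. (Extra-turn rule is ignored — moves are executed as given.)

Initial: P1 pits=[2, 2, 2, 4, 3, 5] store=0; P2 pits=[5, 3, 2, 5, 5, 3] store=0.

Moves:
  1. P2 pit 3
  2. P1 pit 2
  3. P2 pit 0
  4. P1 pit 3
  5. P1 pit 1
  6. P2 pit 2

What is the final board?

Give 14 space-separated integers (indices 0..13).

Move 1: P2 pit3 -> P1=[3,3,2,4,3,5](0) P2=[5,3,2,0,6,4](1)
Move 2: P1 pit2 -> P1=[3,3,0,5,4,5](0) P2=[5,3,2,0,6,4](1)
Move 3: P2 pit0 -> P1=[3,3,0,5,4,5](0) P2=[0,4,3,1,7,5](1)
Move 4: P1 pit3 -> P1=[3,3,0,0,5,6](1) P2=[1,5,3,1,7,5](1)
Move 5: P1 pit1 -> P1=[3,0,1,1,6,6](1) P2=[1,5,3,1,7,5](1)
Move 6: P2 pit2 -> P1=[3,0,1,1,6,6](1) P2=[1,5,0,2,8,6](1)

Answer: 3 0 1 1 6 6 1 1 5 0 2 8 6 1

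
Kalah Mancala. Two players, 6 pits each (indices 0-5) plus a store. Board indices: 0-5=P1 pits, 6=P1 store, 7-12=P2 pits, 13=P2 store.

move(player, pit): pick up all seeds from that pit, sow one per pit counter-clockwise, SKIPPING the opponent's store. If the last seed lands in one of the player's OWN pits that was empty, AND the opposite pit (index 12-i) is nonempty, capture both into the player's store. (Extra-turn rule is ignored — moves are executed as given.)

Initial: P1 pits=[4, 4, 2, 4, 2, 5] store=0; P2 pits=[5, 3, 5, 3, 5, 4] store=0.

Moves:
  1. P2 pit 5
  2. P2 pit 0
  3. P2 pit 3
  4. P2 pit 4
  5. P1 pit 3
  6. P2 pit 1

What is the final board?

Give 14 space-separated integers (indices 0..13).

Answer: 2 6 4 0 4 6 1 1 0 7 1 1 3 10

Derivation:
Move 1: P2 pit5 -> P1=[5,5,3,4,2,5](0) P2=[5,3,5,3,5,0](1)
Move 2: P2 pit0 -> P1=[0,5,3,4,2,5](0) P2=[0,4,6,4,6,0](7)
Move 3: P2 pit3 -> P1=[1,5,3,4,2,5](0) P2=[0,4,6,0,7,1](8)
Move 4: P2 pit4 -> P1=[2,6,4,5,3,5](0) P2=[0,4,6,0,0,2](9)
Move 5: P1 pit3 -> P1=[2,6,4,0,4,6](1) P2=[1,5,6,0,0,2](9)
Move 6: P2 pit1 -> P1=[2,6,4,0,4,6](1) P2=[1,0,7,1,1,3](10)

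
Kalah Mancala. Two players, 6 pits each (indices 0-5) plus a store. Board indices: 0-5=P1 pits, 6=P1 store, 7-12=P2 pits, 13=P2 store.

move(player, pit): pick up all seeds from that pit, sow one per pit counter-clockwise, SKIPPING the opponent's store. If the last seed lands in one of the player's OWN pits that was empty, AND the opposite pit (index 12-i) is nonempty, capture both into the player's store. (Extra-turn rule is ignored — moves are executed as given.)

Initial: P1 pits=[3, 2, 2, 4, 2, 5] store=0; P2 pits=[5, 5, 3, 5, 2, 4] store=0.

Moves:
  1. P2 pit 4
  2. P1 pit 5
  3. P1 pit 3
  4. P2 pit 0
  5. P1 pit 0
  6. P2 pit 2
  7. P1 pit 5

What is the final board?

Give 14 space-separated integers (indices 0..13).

Move 1: P2 pit4 -> P1=[3,2,2,4,2,5](0) P2=[5,5,3,5,0,5](1)
Move 2: P1 pit5 -> P1=[3,2,2,4,2,0](1) P2=[6,6,4,6,0,5](1)
Move 3: P1 pit3 -> P1=[3,2,2,0,3,1](2) P2=[7,6,4,6,0,5](1)
Move 4: P2 pit0 -> P1=[4,2,2,0,3,1](2) P2=[0,7,5,7,1,6](2)
Move 5: P1 pit0 -> P1=[0,3,3,1,4,1](2) P2=[0,7,5,7,1,6](2)
Move 6: P2 pit2 -> P1=[1,3,3,1,4,1](2) P2=[0,7,0,8,2,7](3)
Move 7: P1 pit5 -> P1=[1,3,3,1,4,0](3) P2=[0,7,0,8,2,7](3)

Answer: 1 3 3 1 4 0 3 0 7 0 8 2 7 3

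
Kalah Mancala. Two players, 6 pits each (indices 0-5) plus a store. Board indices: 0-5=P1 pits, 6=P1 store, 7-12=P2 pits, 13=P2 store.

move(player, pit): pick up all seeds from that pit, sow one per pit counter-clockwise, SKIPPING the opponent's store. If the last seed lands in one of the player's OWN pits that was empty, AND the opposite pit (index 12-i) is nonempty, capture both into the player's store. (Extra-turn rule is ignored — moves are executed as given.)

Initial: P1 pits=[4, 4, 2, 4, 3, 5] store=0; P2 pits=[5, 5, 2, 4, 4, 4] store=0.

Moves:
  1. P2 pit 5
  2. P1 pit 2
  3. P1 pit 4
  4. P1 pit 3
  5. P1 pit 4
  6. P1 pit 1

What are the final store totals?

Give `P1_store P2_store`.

Answer: 3 1

Derivation:
Move 1: P2 pit5 -> P1=[5,5,3,4,3,5](0) P2=[5,5,2,4,4,0](1)
Move 2: P1 pit2 -> P1=[5,5,0,5,4,6](0) P2=[5,5,2,4,4,0](1)
Move 3: P1 pit4 -> P1=[5,5,0,5,0,7](1) P2=[6,6,2,4,4,0](1)
Move 4: P1 pit3 -> P1=[5,5,0,0,1,8](2) P2=[7,7,2,4,4,0](1)
Move 5: P1 pit4 -> P1=[5,5,0,0,0,9](2) P2=[7,7,2,4,4,0](1)
Move 6: P1 pit1 -> P1=[5,0,1,1,1,10](3) P2=[7,7,2,4,4,0](1)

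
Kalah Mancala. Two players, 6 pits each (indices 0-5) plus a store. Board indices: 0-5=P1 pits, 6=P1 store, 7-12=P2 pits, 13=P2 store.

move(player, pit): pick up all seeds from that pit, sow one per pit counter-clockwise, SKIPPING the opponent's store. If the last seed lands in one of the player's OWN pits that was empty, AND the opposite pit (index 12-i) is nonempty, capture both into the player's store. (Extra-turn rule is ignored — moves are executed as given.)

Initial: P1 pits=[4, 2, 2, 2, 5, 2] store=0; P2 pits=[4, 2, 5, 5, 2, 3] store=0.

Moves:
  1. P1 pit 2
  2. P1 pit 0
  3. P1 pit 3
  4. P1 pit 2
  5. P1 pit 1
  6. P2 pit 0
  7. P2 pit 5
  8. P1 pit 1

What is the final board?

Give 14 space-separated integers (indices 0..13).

Move 1: P1 pit2 -> P1=[4,2,0,3,6,2](0) P2=[4,2,5,5,2,3](0)
Move 2: P1 pit0 -> P1=[0,3,1,4,7,2](0) P2=[4,2,5,5,2,3](0)
Move 3: P1 pit3 -> P1=[0,3,1,0,8,3](1) P2=[5,2,5,5,2,3](0)
Move 4: P1 pit2 -> P1=[0,3,0,0,8,3](7) P2=[5,2,0,5,2,3](0)
Move 5: P1 pit1 -> P1=[0,0,1,1,9,3](7) P2=[5,2,0,5,2,3](0)
Move 6: P2 pit0 -> P1=[0,0,1,1,9,3](7) P2=[0,3,1,6,3,4](0)
Move 7: P2 pit5 -> P1=[1,1,2,1,9,3](7) P2=[0,3,1,6,3,0](1)
Move 8: P1 pit1 -> P1=[1,0,3,1,9,3](7) P2=[0,3,1,6,3,0](1)

Answer: 1 0 3 1 9 3 7 0 3 1 6 3 0 1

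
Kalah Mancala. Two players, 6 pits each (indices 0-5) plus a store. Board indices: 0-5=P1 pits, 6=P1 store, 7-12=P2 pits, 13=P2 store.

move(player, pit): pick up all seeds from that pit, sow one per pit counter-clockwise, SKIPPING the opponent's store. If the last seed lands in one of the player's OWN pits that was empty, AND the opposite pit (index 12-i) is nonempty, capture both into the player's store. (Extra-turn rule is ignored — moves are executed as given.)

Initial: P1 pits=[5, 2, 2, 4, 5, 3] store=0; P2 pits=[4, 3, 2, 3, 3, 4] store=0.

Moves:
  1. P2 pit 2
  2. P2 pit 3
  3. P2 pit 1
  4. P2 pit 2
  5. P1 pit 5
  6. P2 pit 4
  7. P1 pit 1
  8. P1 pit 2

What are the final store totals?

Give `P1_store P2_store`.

Answer: 2 2

Derivation:
Move 1: P2 pit2 -> P1=[5,2,2,4,5,3](0) P2=[4,3,0,4,4,4](0)
Move 2: P2 pit3 -> P1=[6,2,2,4,5,3](0) P2=[4,3,0,0,5,5](1)
Move 3: P2 pit1 -> P1=[6,2,2,4,5,3](0) P2=[4,0,1,1,6,5](1)
Move 4: P2 pit2 -> P1=[6,2,2,4,5,3](0) P2=[4,0,0,2,6,5](1)
Move 5: P1 pit5 -> P1=[6,2,2,4,5,0](1) P2=[5,1,0,2,6,5](1)
Move 6: P2 pit4 -> P1=[7,3,3,5,5,0](1) P2=[5,1,0,2,0,6](2)
Move 7: P1 pit1 -> P1=[7,0,4,6,6,0](1) P2=[5,1,0,2,0,6](2)
Move 8: P1 pit2 -> P1=[7,0,0,7,7,1](2) P2=[5,1,0,2,0,6](2)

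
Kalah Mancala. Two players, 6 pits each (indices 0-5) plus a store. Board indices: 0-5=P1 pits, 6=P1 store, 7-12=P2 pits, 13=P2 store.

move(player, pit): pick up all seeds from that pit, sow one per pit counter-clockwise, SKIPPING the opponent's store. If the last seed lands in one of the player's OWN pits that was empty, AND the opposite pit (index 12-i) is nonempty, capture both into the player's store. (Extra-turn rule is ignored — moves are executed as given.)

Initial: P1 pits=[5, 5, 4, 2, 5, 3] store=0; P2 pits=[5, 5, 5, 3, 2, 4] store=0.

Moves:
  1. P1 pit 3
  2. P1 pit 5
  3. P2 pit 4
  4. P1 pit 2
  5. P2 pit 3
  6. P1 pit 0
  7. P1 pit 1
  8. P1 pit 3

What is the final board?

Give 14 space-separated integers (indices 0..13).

Answer: 0 0 2 0 10 4 4 7 6 6 0 1 6 2

Derivation:
Move 1: P1 pit3 -> P1=[5,5,4,0,6,4](0) P2=[5,5,5,3,2,4](0)
Move 2: P1 pit5 -> P1=[5,5,4,0,6,0](1) P2=[6,6,6,3,2,4](0)
Move 3: P2 pit4 -> P1=[5,5,4,0,6,0](1) P2=[6,6,6,3,0,5](1)
Move 4: P1 pit2 -> P1=[5,5,0,1,7,1](2) P2=[6,6,6,3,0,5](1)
Move 5: P2 pit3 -> P1=[5,5,0,1,7,1](2) P2=[6,6,6,0,1,6](2)
Move 6: P1 pit0 -> P1=[0,6,1,2,8,2](2) P2=[6,6,6,0,1,6](2)
Move 7: P1 pit1 -> P1=[0,0,2,3,9,3](3) P2=[7,6,6,0,1,6](2)
Move 8: P1 pit3 -> P1=[0,0,2,0,10,4](4) P2=[7,6,6,0,1,6](2)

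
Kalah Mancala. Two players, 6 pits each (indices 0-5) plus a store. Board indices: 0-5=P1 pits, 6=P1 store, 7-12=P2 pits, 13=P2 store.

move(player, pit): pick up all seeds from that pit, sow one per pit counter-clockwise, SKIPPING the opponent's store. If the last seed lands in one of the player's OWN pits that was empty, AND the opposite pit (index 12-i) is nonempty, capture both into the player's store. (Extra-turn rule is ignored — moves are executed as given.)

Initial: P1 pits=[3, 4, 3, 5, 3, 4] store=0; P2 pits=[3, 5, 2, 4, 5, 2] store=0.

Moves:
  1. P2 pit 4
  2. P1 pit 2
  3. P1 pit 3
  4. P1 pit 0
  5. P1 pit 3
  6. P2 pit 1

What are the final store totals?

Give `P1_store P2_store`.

Move 1: P2 pit4 -> P1=[4,5,4,5,3,4](0) P2=[3,5,2,4,0,3](1)
Move 2: P1 pit2 -> P1=[4,5,0,6,4,5](1) P2=[3,5,2,4,0,3](1)
Move 3: P1 pit3 -> P1=[4,5,0,0,5,6](2) P2=[4,6,3,4,0,3](1)
Move 4: P1 pit0 -> P1=[0,6,1,1,6,6](2) P2=[4,6,3,4,0,3](1)
Move 5: P1 pit3 -> P1=[0,6,1,0,7,6](2) P2=[4,6,3,4,0,3](1)
Move 6: P2 pit1 -> P1=[1,6,1,0,7,6](2) P2=[4,0,4,5,1,4](2)

Answer: 2 2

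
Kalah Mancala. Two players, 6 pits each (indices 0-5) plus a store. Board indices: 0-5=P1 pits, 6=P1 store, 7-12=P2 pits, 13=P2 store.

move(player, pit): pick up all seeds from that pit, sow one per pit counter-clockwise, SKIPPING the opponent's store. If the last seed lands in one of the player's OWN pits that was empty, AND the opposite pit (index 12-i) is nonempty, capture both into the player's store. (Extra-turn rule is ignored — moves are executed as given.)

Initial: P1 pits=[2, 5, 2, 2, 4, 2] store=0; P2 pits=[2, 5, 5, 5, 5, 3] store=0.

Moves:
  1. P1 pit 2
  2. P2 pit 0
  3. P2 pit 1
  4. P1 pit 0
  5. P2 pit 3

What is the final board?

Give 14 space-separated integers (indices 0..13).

Move 1: P1 pit2 -> P1=[2,5,0,3,5,2](0) P2=[2,5,5,5,5,3](0)
Move 2: P2 pit0 -> P1=[2,5,0,3,5,2](0) P2=[0,6,6,5,5,3](0)
Move 3: P2 pit1 -> P1=[3,5,0,3,5,2](0) P2=[0,0,7,6,6,4](1)
Move 4: P1 pit0 -> P1=[0,6,1,4,5,2](0) P2=[0,0,7,6,6,4](1)
Move 5: P2 pit3 -> P1=[1,7,2,4,5,2](0) P2=[0,0,7,0,7,5](2)

Answer: 1 7 2 4 5 2 0 0 0 7 0 7 5 2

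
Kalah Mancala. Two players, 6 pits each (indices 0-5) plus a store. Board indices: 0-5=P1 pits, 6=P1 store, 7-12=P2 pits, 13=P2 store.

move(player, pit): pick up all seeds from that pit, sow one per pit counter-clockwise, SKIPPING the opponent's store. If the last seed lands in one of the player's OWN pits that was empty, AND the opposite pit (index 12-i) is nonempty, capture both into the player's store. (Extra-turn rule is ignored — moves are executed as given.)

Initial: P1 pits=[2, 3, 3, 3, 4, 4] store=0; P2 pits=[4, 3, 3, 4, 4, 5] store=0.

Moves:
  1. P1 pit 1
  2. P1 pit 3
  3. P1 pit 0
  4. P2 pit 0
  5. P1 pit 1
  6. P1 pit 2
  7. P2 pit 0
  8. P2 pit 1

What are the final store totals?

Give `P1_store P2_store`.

Move 1: P1 pit1 -> P1=[2,0,4,4,5,4](0) P2=[4,3,3,4,4,5](0)
Move 2: P1 pit3 -> P1=[2,0,4,0,6,5](1) P2=[5,3,3,4,4,5](0)
Move 3: P1 pit0 -> P1=[0,1,5,0,6,5](1) P2=[5,3,3,4,4,5](0)
Move 4: P2 pit0 -> P1=[0,1,5,0,6,5](1) P2=[0,4,4,5,5,6](0)
Move 5: P1 pit1 -> P1=[0,0,6,0,6,5](1) P2=[0,4,4,5,5,6](0)
Move 6: P1 pit2 -> P1=[0,0,0,1,7,6](2) P2=[1,5,4,5,5,6](0)
Move 7: P2 pit0 -> P1=[0,0,0,1,7,6](2) P2=[0,6,4,5,5,6](0)
Move 8: P2 pit1 -> P1=[1,0,0,1,7,6](2) P2=[0,0,5,6,6,7](1)

Answer: 2 1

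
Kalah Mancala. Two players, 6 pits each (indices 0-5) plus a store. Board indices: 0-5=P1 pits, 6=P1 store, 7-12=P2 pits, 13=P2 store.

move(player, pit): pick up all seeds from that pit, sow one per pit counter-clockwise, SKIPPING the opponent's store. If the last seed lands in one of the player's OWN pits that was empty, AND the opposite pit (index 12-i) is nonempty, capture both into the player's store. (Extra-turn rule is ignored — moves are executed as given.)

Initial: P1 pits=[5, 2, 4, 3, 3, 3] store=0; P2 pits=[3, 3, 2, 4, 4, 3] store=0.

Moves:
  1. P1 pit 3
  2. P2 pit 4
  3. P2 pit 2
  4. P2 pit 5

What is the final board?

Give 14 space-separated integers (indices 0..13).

Answer: 7 1 5 0 4 4 1 3 3 0 5 0 0 6

Derivation:
Move 1: P1 pit3 -> P1=[5,2,4,0,4,4](1) P2=[3,3,2,4,4,3](0)
Move 2: P2 pit4 -> P1=[6,3,4,0,4,4](1) P2=[3,3,2,4,0,4](1)
Move 3: P2 pit2 -> P1=[6,0,4,0,4,4](1) P2=[3,3,0,5,0,4](5)
Move 4: P2 pit5 -> P1=[7,1,5,0,4,4](1) P2=[3,3,0,5,0,0](6)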